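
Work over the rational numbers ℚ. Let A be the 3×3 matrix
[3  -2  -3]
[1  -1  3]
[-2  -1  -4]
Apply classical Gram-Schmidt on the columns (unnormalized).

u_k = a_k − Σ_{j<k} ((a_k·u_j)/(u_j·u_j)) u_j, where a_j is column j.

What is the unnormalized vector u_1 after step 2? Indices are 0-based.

Step 1: u_0 = a_0 = (3, 1, -2).
Step 2: u_1 = a_1 − (-5/14)·u_0 = (-13/14, -9/14, -12/7).

u_1 = (-13/14, -9/14, -12/7)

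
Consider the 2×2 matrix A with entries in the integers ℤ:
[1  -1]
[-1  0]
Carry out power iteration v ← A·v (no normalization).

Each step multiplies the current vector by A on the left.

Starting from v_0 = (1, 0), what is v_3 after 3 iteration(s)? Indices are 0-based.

v_3 = (3, -2)

v_0 = (1, 0).
v_1 = A·v_0 = (1, -1).
v_2 = A·v_1 = (2, -1).
v_3 = A·v_2 = (3, -2).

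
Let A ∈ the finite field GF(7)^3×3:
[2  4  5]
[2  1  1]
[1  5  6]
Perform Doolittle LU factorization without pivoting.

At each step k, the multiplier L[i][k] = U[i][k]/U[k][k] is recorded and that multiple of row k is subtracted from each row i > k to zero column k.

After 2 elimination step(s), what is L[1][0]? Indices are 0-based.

L[1][0] = 1

k=0: U[0][0]=2
  eliminate (1,0): mult=1, new row 1: (0, 4, 3); set L[1][0]=1
  eliminate (2,0): mult=4, new row 2: (0, 3, 0); set L[2][0]=4
k=1: U[1][1]=4
  eliminate (2,1): mult=6, new row 2: (0, 0, 3); set L[2][1]=6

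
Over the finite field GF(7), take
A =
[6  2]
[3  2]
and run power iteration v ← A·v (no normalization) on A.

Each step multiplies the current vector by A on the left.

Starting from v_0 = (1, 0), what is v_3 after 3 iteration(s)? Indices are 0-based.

v_0 = (1, 0).
v_1 = A·v_0 = (6, 3).
v_2 = A·v_1 = (0, 3).
v_3 = A·v_2 = (6, 6).

v_3 = (6, 6)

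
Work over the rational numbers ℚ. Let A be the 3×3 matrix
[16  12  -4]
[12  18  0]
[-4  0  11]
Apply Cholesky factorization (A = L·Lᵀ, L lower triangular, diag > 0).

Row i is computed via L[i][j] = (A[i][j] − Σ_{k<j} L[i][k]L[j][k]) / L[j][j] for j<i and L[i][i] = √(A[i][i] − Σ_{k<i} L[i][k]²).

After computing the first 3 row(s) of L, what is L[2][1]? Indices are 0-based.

Step 1: L[0][0] = √(16) = 4.
  L[1][0] = (12) / L[0][0] = 3.
Step 2: L[1][1] = √(9) = 3.
  L[2][0] = (-4) / L[0][0] = -1.
  L[2][1] = (3) / L[1][1] = 1.
Step 3: L[2][2] = √(9) = 3.

L[2][1] = 1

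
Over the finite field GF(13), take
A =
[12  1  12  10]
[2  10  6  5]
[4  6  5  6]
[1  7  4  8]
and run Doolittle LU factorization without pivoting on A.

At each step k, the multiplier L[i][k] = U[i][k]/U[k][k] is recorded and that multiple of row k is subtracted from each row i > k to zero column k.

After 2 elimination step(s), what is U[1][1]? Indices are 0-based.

U[1][1] = 12

k=0: U[0][0]=12
  eliminate (1,0): mult=11, new row 1: (0, 12, 4, 12); set L[1][0]=11
  eliminate (2,0): mult=9, new row 2: (0, 10, 1, 7); set L[2][0]=9
  eliminate (3,0): mult=12, new row 3: (0, 8, 3, 5); set L[3][0]=12
k=1: U[1][1]=12
  eliminate (2,1): mult=3, new row 2: (0, 0, 2, 10); set L[2][1]=3
  eliminate (3,1): mult=5, new row 3: (0, 0, 9, 10); set L[3][1]=5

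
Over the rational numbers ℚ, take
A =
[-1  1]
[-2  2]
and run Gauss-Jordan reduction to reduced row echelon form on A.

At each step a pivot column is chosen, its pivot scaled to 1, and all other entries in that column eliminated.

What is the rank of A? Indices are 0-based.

rank = 1

pivot(0,0)=-1: scale R0 → (1, -1)
  clear (1,0): R1 −= (-2)R0 → (0, 0)
col 1: no nonzero at/below row 1; advance.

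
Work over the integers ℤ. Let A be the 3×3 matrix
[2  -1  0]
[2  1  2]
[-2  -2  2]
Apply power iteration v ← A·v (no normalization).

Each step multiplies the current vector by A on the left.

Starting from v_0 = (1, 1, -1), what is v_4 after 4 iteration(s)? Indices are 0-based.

v_0 = (1, 1, -1).
v_1 = A·v_0 = (1, 1, -6).
v_2 = A·v_1 = (1, -9, -16).
v_3 = A·v_2 = (11, -39, -16).
v_4 = A·v_3 = (61, -49, 24).

v_4 = (61, -49, 24)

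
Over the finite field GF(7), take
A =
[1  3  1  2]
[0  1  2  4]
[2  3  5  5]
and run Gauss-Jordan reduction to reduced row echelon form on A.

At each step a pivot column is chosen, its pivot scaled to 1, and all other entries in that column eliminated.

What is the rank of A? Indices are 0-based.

rank = 3

[1] R0 /= 1  ⇒  (1, 3, 1, 2)
     R2 -= 2·R0  ⇒  (0, 4, 3, 1)
[2] R1 /= 1  ⇒  (0, 1, 2, 4)
     R0 -= 3·R1  ⇒  (1, 0, 2, 4)
     R2 -= 4·R1  ⇒  (0, 0, 2, 6)
[3] R2 /= 2  ⇒  (0, 0, 1, 3)
     R0 -= 2·R2  ⇒  (1, 0, 0, 5)
     R1 -= 2·R2  ⇒  (0, 1, 0, 5)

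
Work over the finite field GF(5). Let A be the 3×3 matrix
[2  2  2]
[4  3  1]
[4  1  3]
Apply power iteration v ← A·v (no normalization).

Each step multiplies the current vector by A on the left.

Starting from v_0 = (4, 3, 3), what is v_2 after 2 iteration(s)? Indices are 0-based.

v_0 = (4, 3, 3).
v_1 = A·v_0 = (0, 3, 3).
v_2 = A·v_1 = (2, 2, 2).

v_2 = (2, 2, 2)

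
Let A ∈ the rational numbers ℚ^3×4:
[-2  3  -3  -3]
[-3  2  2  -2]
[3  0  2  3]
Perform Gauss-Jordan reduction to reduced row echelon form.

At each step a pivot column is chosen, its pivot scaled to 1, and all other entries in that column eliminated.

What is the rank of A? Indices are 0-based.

rank = 3

step 1: normalize row 0 (÷-2) = (1, -3/2, 3/2, 3/2)
  row 1: subtract -3×row0 = (0, -5/2, 13/2, 5/2)
  row 2: subtract 3×row0 = (0, 9/2, -5/2, -3/2)
step 2: normalize row 1 (÷-5/2) = (0, 1, -13/5, -1)
  row 0: subtract -3/2×row1 = (1, 0, -12/5, 0)
  row 2: subtract 9/2×row1 = (0, 0, 46/5, 3)
step 3: normalize row 2 (÷46/5) = (0, 0, 1, 15/46)
  row 0: subtract -12/5×row2 = (1, 0, 0, 18/23)
  row 1: subtract -13/5×row2 = (0, 1, 0, -7/46)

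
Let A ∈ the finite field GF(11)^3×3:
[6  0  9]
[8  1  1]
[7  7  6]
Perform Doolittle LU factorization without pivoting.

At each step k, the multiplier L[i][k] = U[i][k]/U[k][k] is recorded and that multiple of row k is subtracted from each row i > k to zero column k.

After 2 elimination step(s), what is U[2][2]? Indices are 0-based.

[col 0] pivot 6
  R1 -= 5*R0 → (0, 1, 0)  (L[1][0] := 5)
  R2 -= 3*R0 → (0, 7, 1)  (L[2][0] := 3)
[col 1] pivot 1
  R2 -= 7*R1 → (0, 0, 1)  (L[2][1] := 7)

U[2][2] = 1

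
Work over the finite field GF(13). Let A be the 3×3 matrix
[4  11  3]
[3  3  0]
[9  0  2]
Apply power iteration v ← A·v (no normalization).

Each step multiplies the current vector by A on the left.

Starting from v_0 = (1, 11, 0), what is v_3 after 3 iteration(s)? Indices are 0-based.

v_3 = (6, 6, 11)

v_0 = (1, 11, 0).
v_1 = A·v_0 = (8, 10, 9).
v_2 = A·v_1 = (0, 2, 12).
v_3 = A·v_2 = (6, 6, 11).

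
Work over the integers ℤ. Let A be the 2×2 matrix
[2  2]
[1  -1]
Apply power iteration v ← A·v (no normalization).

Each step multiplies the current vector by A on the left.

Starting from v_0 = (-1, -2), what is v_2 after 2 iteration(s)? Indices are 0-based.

v_0 = (-1, -2).
v_1 = A·v_0 = (-6, 1).
v_2 = A·v_1 = (-10, -7).

v_2 = (-10, -7)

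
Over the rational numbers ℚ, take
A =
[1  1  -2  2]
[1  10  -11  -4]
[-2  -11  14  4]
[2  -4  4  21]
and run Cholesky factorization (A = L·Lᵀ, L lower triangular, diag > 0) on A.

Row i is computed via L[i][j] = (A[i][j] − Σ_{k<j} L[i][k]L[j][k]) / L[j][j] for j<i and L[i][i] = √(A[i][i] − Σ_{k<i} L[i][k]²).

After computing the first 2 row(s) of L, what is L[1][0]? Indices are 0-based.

L[1][0] = 1

Step 1: L[0][0] = √(1) = 1.
  L[1][0] = (1) / L[0][0] = 1.
Step 2: L[1][1] = √(9) = 3.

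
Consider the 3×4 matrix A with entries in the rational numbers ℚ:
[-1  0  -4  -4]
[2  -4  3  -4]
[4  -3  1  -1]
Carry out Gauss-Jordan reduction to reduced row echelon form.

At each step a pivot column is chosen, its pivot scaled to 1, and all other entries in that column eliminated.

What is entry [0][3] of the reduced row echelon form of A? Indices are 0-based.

M[0][3] = 52/45

[1] R0 /= -1  ⇒  (1, 0, 4, 4)
     R1 -= 2·R0  ⇒  (0, -4, -5, -12)
     R2 -= 4·R0  ⇒  (0, -3, -15, -17)
[2] R1 /= -4  ⇒  (0, 1, 5/4, 3)
     R2 -= -3·R1  ⇒  (0, 0, -45/4, -8)
[3] R2 /= -45/4  ⇒  (0, 0, 1, 32/45)
     R0 -= 4·R2  ⇒  (1, 0, 0, 52/45)
     R1 -= 5/4·R2  ⇒  (0, 1, 0, 19/9)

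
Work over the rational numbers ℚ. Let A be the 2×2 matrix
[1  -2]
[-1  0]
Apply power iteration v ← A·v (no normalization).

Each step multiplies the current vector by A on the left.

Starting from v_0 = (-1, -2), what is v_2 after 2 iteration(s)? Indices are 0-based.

v_0 = (-1, -2).
v_1 = A·v_0 = (3, 1).
v_2 = A·v_1 = (1, -3).

v_2 = (1, -3)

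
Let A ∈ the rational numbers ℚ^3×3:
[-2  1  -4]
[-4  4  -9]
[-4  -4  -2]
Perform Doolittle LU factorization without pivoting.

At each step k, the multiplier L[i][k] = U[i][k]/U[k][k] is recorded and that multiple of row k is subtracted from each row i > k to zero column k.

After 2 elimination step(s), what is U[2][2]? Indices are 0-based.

Step 1: pivot at (0,0) is -2.
  row1 ← row1 − (2)·row0  ⇒  L[1][0]=2, U row1=(0, 2, -1)
  row2 ← row2 − (2)·row0  ⇒  L[2][0]=2, U row2=(0, -6, 6)
Step 2: pivot at (1,1) is 2.
  row2 ← row2 − (-3)·row1  ⇒  L[2][1]=-3, U row2=(0, 0, 3)

U[2][2] = 3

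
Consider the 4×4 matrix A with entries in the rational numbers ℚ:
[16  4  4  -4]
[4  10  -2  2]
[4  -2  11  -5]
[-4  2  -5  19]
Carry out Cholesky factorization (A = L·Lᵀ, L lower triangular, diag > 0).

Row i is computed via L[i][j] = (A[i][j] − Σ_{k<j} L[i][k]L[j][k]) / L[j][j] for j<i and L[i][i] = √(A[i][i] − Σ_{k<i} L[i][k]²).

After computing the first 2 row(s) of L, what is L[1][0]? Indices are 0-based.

L[1][0] = 1

Step 1: L[0][0] = √(16) = 4.
  L[1][0] = (4) / L[0][0] = 1.
Step 2: L[1][1] = √(9) = 3.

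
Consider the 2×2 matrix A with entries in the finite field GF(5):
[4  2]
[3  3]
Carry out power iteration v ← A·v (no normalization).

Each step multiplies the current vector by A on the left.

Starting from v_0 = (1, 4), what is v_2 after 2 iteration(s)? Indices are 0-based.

v_0 = (1, 4).
v_1 = A·v_0 = (2, 0).
v_2 = A·v_1 = (3, 1).

v_2 = (3, 1)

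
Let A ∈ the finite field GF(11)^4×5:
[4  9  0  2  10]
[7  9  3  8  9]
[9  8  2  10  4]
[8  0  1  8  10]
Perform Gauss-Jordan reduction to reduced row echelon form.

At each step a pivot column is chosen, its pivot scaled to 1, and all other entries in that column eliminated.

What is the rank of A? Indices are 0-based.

pivot(0,0)=4: scale R0 → (1, 5, 0, 6, 8)
  clear (1,0): R1 −= (7)R0 → (0, 7, 3, 10, 8)
  clear (2,0): R2 −= (9)R0 → (0, 7, 2, 0, 9)
  clear (3,0): R3 −= (8)R0 → (0, 4, 1, 4, 1)
pivot(1,1)=7: scale R1 → (0, 1, 2, 3, 9)
  clear (0,1): R0 −= (5)R1 → (1, 0, 1, 2, 7)
  clear (2,1): R2 −= (7)R1 → (0, 0, 10, 1, 1)
  clear (3,1): R3 −= (4)R1 → (0, 0, 4, 3, 9)
pivot(2,2)=10: scale R2 → (0, 0, 1, 10, 10)
  clear (0,2): R0 −= (1)R2 → (1, 0, 0, 3, 8)
  clear (1,2): R1 −= (2)R2 → (0, 1, 0, 5, 0)
  clear (3,2): R3 −= (4)R2 → (0, 0, 0, 7, 2)
pivot(3,3)=7: scale R3 → (0, 0, 0, 1, 5)
  clear (0,3): R0 −= (3)R3 → (1, 0, 0, 0, 4)
  clear (1,3): R1 −= (5)R3 → (0, 1, 0, 0, 8)
  clear (2,3): R2 −= (10)R3 → (0, 0, 1, 0, 4)

rank = 4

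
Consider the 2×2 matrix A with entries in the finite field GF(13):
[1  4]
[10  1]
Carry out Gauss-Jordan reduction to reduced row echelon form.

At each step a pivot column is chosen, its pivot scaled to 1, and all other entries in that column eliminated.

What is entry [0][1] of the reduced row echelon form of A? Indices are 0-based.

M[0][1] = 4

pivot(0,0)=1: scale R0 → (1, 4)
  clear (1,0): R1 −= (10)R0 → (0, 0)
col 1: no nonzero at/below row 1; advance.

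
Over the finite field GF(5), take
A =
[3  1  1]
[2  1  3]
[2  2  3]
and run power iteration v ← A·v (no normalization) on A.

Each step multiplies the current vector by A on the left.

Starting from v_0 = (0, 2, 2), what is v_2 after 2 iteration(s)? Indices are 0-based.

v_2 = (0, 1, 4)

v_0 = (0, 2, 2).
v_1 = A·v_0 = (4, 3, 0).
v_2 = A·v_1 = (0, 1, 4).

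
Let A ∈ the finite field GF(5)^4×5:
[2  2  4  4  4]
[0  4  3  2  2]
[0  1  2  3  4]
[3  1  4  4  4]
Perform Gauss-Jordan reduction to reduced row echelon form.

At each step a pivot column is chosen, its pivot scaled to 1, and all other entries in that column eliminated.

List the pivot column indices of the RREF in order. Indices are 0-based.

pivot columns: 0, 1, 2, 4

pivot(0,0)=2: scale R0 → (1, 1, 2, 2, 2)
  clear (3,0): R3 −= (3)R0 → (0, 3, 3, 3, 3)
pivot(1,1)=4: scale R1 → (0, 1, 2, 3, 3)
  clear (0,1): R0 −= (1)R1 → (1, 0, 0, 4, 4)
  clear (2,1): R2 −= (1)R1 → (0, 0, 0, 0, 1)
  clear (3,1): R3 −= (3)R1 → (0, 0, 2, 4, 4)
pivot(2,2): swap R2↔R3
pivot(2,2)=2: scale R2 → (0, 0, 1, 2, 2)
  clear (1,2): R1 −= (2)R2 → (0, 1, 0, 4, 4)
col 3: no nonzero at/below row 3; advance.
pivot(3,4)=1: scale R3 → (0, 0, 0, 0, 1)
  clear (0,4): R0 −= (4)R3 → (1, 0, 0, 4, 0)
  clear (1,4): R1 −= (4)R3 → (0, 1, 0, 4, 0)
  clear (2,4): R2 −= (2)R3 → (0, 0, 1, 2, 0)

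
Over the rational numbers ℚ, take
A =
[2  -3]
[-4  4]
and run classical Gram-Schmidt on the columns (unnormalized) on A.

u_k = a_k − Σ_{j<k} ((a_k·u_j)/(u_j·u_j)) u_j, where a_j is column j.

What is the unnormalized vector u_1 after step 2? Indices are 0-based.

u_1 = (-4/5, -2/5)

Step 1: u_0 = a_0 = (2, -4).
Step 2: u_1 = a_1 − (-11/10)·u_0 = (-4/5, -2/5).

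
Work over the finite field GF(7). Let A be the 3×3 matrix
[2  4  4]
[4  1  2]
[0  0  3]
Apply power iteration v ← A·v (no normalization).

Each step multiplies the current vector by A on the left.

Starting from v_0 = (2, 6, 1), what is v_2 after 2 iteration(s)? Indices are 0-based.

v_2 = (0, 3, 2)

v_0 = (2, 6, 1).
v_1 = A·v_0 = (4, 2, 3).
v_2 = A·v_1 = (0, 3, 2).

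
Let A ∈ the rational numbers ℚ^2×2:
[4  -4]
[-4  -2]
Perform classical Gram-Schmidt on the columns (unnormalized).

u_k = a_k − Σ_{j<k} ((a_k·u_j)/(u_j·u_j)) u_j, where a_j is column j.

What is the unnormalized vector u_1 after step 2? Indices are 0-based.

u_1 = (-3, -3)

Step 1: u_0 = a_0 = (4, -4).
Step 2: u_1 = a_1 − (-1/4)·u_0 = (-3, -3).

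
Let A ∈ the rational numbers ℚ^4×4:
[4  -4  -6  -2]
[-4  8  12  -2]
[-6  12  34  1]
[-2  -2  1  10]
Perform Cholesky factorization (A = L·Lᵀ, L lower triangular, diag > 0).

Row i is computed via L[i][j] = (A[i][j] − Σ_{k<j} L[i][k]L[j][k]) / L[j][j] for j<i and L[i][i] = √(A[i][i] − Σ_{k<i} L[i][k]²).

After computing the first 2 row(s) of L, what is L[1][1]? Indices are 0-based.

Step 1: L[0][0] = √(4) = 2.
  L[1][0] = (-4) / L[0][0] = -2.
Step 2: L[1][1] = √(4) = 2.

L[1][1] = 2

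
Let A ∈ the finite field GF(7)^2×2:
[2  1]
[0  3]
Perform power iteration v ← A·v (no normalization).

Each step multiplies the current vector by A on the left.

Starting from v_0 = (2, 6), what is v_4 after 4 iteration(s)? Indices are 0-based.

v_4 = (2, 3)

v_0 = (2, 6).
v_1 = A·v_0 = (3, 4).
v_2 = A·v_1 = (3, 5).
v_3 = A·v_2 = (4, 1).
v_4 = A·v_3 = (2, 3).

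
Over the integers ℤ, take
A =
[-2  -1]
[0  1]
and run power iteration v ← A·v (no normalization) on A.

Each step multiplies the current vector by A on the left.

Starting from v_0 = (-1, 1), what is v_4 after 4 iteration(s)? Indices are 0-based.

v_4 = (-11, 1)

v_0 = (-1, 1).
v_1 = A·v_0 = (1, 1).
v_2 = A·v_1 = (-3, 1).
v_3 = A·v_2 = (5, 1).
v_4 = A·v_3 = (-11, 1).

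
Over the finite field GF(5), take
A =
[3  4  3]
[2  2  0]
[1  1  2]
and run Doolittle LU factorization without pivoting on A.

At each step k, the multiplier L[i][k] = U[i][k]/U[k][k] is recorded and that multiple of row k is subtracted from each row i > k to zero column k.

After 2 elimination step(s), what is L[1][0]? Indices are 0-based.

[col 0] pivot 3
  R1 -= 4*R0 → (0, 1, 3)  (L[1][0] := 4)
  R2 -= 2*R0 → (0, 3, 1)  (L[2][0] := 2)
[col 1] pivot 1
  R2 -= 3*R1 → (0, 0, 2)  (L[2][1] := 3)

L[1][0] = 4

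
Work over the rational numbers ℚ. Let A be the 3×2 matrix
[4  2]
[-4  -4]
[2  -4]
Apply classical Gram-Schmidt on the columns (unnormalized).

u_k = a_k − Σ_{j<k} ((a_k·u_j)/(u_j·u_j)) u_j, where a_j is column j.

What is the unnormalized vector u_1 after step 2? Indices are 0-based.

u_1 = (2/9, -20/9, -44/9)

Step 1: u_0 = a_0 = (4, -4, 2).
Step 2: u_1 = a_1 − (4/9)·u_0 = (2/9, -20/9, -44/9).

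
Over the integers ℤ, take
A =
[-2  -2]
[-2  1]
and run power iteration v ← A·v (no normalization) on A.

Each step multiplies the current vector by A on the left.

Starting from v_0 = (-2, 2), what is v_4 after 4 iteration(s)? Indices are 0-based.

v_4 = (-84, 6)

v_0 = (-2, 2).
v_1 = A·v_0 = (0, 6).
v_2 = A·v_1 = (-12, 6).
v_3 = A·v_2 = (12, 30).
v_4 = A·v_3 = (-84, 6).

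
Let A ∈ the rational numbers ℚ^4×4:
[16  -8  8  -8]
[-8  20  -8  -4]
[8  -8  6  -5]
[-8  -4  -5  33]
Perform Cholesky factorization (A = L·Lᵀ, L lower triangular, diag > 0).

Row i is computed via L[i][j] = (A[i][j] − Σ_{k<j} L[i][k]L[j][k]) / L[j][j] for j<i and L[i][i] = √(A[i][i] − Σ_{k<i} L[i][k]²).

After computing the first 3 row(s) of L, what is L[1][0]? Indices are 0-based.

L[1][0] = -2

Step 1: L[0][0] = √(16) = 4.
  L[1][0] = (-8) / L[0][0] = -2.
Step 2: L[1][1] = √(16) = 4.
  L[2][0] = (8) / L[0][0] = 2.
  L[2][1] = (-4) / L[1][1] = -1.
Step 3: L[2][2] = √(1) = 1.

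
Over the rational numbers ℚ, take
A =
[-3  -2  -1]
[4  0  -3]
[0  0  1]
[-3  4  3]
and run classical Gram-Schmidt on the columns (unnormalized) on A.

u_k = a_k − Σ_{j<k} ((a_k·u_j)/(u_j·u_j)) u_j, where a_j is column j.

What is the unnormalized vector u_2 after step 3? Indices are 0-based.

u_2 = (-8/7, -9/7, 1, -4/7)

Step 1: u_0 = a_0 = (-3, 4, 0, -3).
Step 2: u_1 = a_1 − (-3/17)·u_0 = (-43/17, 12/17, 0, 59/17).
Step 3: u_2 = a_2 − (-9/17)·u_0 − (4/7)·u_1 = (-8/7, -9/7, 1, -4/7).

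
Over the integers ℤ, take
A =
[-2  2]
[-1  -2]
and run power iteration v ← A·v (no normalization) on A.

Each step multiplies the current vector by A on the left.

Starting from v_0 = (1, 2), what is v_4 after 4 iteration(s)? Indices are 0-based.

v_4 = (-92, -40)

v_0 = (1, 2).
v_1 = A·v_0 = (2, -5).
v_2 = A·v_1 = (-14, 8).
v_3 = A·v_2 = (44, -2).
v_4 = A·v_3 = (-92, -40).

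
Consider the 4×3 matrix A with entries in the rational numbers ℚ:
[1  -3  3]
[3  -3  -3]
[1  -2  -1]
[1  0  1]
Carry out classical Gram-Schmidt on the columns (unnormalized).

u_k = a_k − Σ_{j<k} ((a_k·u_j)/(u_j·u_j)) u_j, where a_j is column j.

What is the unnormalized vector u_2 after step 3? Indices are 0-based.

Step 1: u_0 = a_0 = (1, 3, 1, 1).
Step 2: u_1 = a_1 − (-7/6)·u_0 = (-11/6, 1/2, -5/6, 7/6).
Step 3: u_2 = a_2 − (-1/2)·u_0 − (-15/17)·u_1 = (32/17, -18/17, -21/17, 43/17).

u_2 = (32/17, -18/17, -21/17, 43/17)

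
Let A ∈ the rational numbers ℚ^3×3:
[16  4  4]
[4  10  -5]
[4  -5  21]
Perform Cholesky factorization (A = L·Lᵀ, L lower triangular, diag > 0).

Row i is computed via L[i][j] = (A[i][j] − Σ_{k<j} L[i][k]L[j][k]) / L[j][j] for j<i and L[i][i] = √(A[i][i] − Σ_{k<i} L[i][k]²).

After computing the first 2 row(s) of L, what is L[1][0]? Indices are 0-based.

Step 1: L[0][0] = √(16) = 4.
  L[1][0] = (4) / L[0][0] = 1.
Step 2: L[1][1] = √(9) = 3.

L[1][0] = 1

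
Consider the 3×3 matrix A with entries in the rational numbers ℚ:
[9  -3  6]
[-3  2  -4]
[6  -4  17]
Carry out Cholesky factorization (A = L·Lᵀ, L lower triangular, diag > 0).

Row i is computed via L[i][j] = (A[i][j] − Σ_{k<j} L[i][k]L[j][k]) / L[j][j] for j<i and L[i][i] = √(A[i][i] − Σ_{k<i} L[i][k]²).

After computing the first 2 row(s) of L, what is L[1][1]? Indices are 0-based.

L[1][1] = 1

Step 1: L[0][0] = √(9) = 3.
  L[1][0] = (-3) / L[0][0] = -1.
Step 2: L[1][1] = √(1) = 1.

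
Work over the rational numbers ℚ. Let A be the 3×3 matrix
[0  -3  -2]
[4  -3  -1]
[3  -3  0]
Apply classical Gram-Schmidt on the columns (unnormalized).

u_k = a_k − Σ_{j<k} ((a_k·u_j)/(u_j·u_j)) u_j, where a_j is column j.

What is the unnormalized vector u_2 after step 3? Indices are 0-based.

u_2 = (-5/26, -15/26, 10/13)

Step 1: u_0 = a_0 = (0, 4, 3).
Step 2: u_1 = a_1 − (-21/25)·u_0 = (-3, 9/25, -12/25).
Step 3: u_2 = a_2 − (-4/25)·u_0 − (47/78)·u_1 = (-5/26, -15/26, 10/13).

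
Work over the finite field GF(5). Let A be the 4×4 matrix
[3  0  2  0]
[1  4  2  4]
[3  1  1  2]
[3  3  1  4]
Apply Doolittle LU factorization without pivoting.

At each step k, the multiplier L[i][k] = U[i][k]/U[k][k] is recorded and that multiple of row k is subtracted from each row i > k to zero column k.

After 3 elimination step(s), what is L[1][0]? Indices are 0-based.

L[1][0] = 2

[col 0] pivot 3
  R1 -= 2*R0 → (0, 4, 3, 4)  (L[1][0] := 2)
  R2 -= 1*R0 → (0, 1, 4, 2)  (L[2][0] := 1)
  R3 -= 1*R0 → (0, 3, 4, 4)  (L[3][0] := 1)
[col 1] pivot 4
  R2 -= 4*R1 → (0, 0, 2, 1)  (L[2][1] := 4)
  R3 -= 2*R1 → (0, 0, 3, 1)  (L[3][1] := 2)
[col 2] pivot 2
  R3 -= 4*R2 → (0, 0, 0, 2)  (L[3][2] := 4)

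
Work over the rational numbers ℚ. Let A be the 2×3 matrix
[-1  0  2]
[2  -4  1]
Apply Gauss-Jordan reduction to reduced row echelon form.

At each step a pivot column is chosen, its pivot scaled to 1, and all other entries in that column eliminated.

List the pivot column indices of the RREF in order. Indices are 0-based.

step 1: normalize row 0 (÷-1) = (1, 0, -2)
  row 1: subtract 2×row0 = (0, -4, 5)
step 2: normalize row 1 (÷-4) = (0, 1, -5/4)

pivot columns: 0, 1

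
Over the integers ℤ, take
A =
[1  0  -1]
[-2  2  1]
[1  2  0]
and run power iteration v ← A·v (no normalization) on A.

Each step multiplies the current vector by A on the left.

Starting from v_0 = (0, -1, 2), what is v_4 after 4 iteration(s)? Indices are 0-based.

v_4 = (-2, 4, 6)

v_0 = (0, -1, 2).
v_1 = A·v_0 = (-2, 0, -2).
v_2 = A·v_1 = (0, 2, -2).
v_3 = A·v_2 = (2, 2, 4).
v_4 = A·v_3 = (-2, 4, 6).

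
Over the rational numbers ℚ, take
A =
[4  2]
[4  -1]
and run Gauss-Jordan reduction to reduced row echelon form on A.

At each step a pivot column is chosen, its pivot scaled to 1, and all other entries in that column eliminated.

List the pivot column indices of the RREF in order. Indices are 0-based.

[1] R0 /= 4  ⇒  (1, 1/2)
     R1 -= 4·R0  ⇒  (0, -3)
[2] R1 /= -3  ⇒  (0, 1)
     R0 -= 1/2·R1  ⇒  (1, 0)

pivot columns: 0, 1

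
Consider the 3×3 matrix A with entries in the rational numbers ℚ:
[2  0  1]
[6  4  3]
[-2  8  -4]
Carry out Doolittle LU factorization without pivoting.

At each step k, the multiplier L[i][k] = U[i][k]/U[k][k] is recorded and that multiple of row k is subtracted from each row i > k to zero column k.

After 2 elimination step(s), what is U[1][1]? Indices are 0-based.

U[1][1] = 4

Step 1: pivot at (0,0) is 2.
  row1 ← row1 − (3)·row0  ⇒  L[1][0]=3, U row1=(0, 4, 0)
  row2 ← row2 − (-1)·row0  ⇒  L[2][0]=-1, U row2=(0, 8, -3)
Step 2: pivot at (1,1) is 4.
  row2 ← row2 − (2)·row1  ⇒  L[2][1]=2, U row2=(0, 0, -3)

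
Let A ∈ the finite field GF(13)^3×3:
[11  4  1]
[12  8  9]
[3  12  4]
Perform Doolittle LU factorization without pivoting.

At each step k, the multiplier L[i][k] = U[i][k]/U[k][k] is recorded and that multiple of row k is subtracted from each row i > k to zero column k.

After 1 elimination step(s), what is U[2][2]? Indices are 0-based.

[col 0] pivot 11
  R1 -= 7*R0 → (0, 6, 2)  (L[1][0] := 7)
  R2 -= 5*R0 → (0, 5, 12)  (L[2][0] := 5)

U[2][2] = 12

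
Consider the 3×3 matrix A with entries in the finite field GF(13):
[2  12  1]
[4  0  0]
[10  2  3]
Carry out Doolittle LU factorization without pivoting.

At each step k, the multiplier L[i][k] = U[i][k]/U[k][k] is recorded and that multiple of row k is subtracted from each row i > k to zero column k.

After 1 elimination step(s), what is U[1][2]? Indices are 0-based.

k=0: U[0][0]=2
  eliminate (1,0): mult=2, new row 1: (0, 2, 11); set L[1][0]=2
  eliminate (2,0): mult=5, new row 2: (0, 7, 11); set L[2][0]=5

U[1][2] = 11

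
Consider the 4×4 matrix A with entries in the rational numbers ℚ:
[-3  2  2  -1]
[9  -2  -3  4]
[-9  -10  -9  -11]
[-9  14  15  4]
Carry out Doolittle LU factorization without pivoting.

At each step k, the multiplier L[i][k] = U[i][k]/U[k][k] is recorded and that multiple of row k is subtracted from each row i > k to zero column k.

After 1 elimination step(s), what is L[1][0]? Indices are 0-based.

L[1][0] = -3

[col 0] pivot -3
  R1 -= -3*R0 → (0, 4, 3, 1)  (L[1][0] := -3)
  R2 -= 3*R0 → (0, -16, -15, -8)  (L[2][0] := 3)
  R3 -= 3*R0 → (0, 8, 9, 7)  (L[3][0] := 3)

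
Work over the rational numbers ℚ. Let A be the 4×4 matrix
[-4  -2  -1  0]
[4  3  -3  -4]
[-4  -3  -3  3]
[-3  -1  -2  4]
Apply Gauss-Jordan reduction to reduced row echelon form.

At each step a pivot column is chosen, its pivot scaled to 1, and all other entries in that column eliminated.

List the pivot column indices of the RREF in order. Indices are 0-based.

pivot columns: 0, 1, 2, 3

[1] R0 /= -4  ⇒  (1, 1/2, 1/4, 0)
     R1 -= 4·R0  ⇒  (0, 1, -4, -4)
     R2 -= -4·R0  ⇒  (0, -1, -2, 3)
     R3 -= -3·R0  ⇒  (0, 1/2, -5/4, 4)
[2] R1 /= 1  ⇒  (0, 1, -4, -4)
     R0 -= 1/2·R1  ⇒  (1, 0, 9/4, 2)
     R2 -= -1·R1  ⇒  (0, 0, -6, -1)
     R3 -= 1/2·R1  ⇒  (0, 0, 3/4, 6)
[3] R2 /= -6  ⇒  (0, 0, 1, 1/6)
     R0 -= 9/4·R2  ⇒  (1, 0, 0, 13/8)
     R1 -= -4·R2  ⇒  (0, 1, 0, -10/3)
     R3 -= 3/4·R2  ⇒  (0, 0, 0, 47/8)
[4] R3 /= 47/8  ⇒  (0, 0, 0, 1)
     R0 -= 13/8·R3  ⇒  (1, 0, 0, 0)
     R1 -= -10/3·R3  ⇒  (0, 1, 0, 0)
     R2 -= 1/6·R3  ⇒  (0, 0, 1, 0)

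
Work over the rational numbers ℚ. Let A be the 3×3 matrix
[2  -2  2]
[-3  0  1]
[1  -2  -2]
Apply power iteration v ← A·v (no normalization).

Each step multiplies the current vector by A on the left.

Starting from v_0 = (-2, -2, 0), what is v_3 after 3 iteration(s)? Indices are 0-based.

v_3 = (-52, 8, 20)

v_0 = (-2, -2, 0).
v_1 = A·v_0 = (0, 6, 2).
v_2 = A·v_1 = (-8, 2, -16).
v_3 = A·v_2 = (-52, 8, 20).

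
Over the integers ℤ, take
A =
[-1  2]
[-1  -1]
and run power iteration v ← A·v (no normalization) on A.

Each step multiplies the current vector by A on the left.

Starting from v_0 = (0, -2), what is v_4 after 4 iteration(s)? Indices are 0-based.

v_4 = (-16, 14)

v_0 = (0, -2).
v_1 = A·v_0 = (-4, 2).
v_2 = A·v_1 = (8, 2).
v_3 = A·v_2 = (-4, -10).
v_4 = A·v_3 = (-16, 14).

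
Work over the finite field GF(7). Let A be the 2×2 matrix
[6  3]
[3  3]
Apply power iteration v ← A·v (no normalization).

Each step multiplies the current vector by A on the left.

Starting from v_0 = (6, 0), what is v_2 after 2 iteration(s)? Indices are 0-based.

v_0 = (6, 0).
v_1 = A·v_0 = (1, 4).
v_2 = A·v_1 = (4, 1).

v_2 = (4, 1)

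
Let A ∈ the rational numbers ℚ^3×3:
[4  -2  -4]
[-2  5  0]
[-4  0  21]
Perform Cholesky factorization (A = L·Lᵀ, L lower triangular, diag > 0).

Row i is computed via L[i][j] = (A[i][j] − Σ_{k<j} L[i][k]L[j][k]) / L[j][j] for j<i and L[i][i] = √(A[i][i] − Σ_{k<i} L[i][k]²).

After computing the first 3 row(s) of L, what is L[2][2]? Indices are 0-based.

L[2][2] = 4

Step 1: L[0][0] = √(4) = 2.
  L[1][0] = (-2) / L[0][0] = -1.
Step 2: L[1][1] = √(4) = 2.
  L[2][0] = (-4) / L[0][0] = -2.
  L[2][1] = (-2) / L[1][1] = -1.
Step 3: L[2][2] = √(16) = 4.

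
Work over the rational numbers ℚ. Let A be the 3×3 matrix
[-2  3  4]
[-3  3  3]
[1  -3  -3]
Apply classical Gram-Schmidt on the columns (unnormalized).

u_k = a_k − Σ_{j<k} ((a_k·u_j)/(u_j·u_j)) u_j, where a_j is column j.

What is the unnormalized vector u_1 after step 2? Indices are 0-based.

Step 1: u_0 = a_0 = (-2, -3, 1).
Step 2: u_1 = a_1 − (-9/7)·u_0 = (3/7, -6/7, -12/7).

u_1 = (3/7, -6/7, -12/7)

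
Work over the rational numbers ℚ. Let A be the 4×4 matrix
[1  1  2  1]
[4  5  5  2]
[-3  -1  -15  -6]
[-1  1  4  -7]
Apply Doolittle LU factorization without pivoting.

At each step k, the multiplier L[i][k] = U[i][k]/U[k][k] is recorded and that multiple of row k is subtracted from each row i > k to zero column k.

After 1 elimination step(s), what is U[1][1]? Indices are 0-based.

Step 1: pivot at (0,0) is 1.
  row1 ← row1 − (4)·row0  ⇒  L[1][0]=4, U row1=(0, 1, -3, -2)
  row2 ← row2 − (-3)·row0  ⇒  L[2][0]=-3, U row2=(0, 2, -9, -3)
  row3 ← row3 − (-1)·row0  ⇒  L[3][0]=-1, U row3=(0, 2, 6, -6)

U[1][1] = 1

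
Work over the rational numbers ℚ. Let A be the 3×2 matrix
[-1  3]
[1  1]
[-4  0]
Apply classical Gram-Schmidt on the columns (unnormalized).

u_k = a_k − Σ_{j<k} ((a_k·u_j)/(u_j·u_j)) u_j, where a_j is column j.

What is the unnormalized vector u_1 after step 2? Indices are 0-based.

Step 1: u_0 = a_0 = (-1, 1, -4).
Step 2: u_1 = a_1 − (-1/9)·u_0 = (26/9, 10/9, -4/9).

u_1 = (26/9, 10/9, -4/9)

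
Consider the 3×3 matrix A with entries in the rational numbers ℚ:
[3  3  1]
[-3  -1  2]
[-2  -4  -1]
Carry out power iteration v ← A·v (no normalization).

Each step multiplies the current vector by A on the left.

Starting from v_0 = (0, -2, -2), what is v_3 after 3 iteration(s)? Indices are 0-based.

v_3 = (92, 42, -158)

v_0 = (0, -2, -2).
v_1 = A·v_0 = (-8, -2, 10).
v_2 = A·v_1 = (-20, 46, 14).
v_3 = A·v_2 = (92, 42, -158).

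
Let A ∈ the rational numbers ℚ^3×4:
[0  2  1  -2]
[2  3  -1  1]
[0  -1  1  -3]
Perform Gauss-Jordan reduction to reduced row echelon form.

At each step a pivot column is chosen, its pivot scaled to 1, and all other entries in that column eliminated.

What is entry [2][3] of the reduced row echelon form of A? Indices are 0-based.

M[2][3] = -8/3

step 1: exchange rows 0,1
step 1: normalize row 0 (÷2) = (1, 3/2, -1/2, 1/2)
step 2: normalize row 1 (÷2) = (0, 1, 1/2, -1)
  row 0: subtract 3/2×row1 = (1, 0, -5/4, 2)
  row 2: subtract -1×row1 = (0, 0, 3/2, -4)
step 3: normalize row 2 (÷3/2) = (0, 0, 1, -8/3)
  row 0: subtract -5/4×row2 = (1, 0, 0, -4/3)
  row 1: subtract 1/2×row2 = (0, 1, 0, 1/3)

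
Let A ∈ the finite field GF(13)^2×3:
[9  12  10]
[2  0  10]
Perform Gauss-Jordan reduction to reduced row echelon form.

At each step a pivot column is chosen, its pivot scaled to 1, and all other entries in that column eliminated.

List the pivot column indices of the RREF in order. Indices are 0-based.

pivot columns: 0, 1

[1] R0 /= 9  ⇒  (1, 10, 4)
     R1 -= 2·R0  ⇒  (0, 6, 2)
[2] R1 /= 6  ⇒  (0, 1, 9)
     R0 -= 10·R1  ⇒  (1, 0, 5)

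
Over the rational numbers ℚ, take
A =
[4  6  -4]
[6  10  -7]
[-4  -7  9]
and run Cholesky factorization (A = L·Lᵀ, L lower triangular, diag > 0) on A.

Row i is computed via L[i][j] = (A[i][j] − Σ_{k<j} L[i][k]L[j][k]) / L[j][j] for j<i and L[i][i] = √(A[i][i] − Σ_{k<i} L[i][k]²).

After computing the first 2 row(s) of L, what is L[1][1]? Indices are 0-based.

Step 1: L[0][0] = √(4) = 2.
  L[1][0] = (6) / L[0][0] = 3.
Step 2: L[1][1] = √(1) = 1.

L[1][1] = 1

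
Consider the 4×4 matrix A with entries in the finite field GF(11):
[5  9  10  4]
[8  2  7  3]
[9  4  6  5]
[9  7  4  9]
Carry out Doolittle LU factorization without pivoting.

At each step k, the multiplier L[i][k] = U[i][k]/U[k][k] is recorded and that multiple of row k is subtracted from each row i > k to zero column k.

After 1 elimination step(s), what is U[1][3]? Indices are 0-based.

Step 1: pivot at (0,0) is 5.
  row1 ← row1 − (6)·row0  ⇒  L[1][0]=6, U row1=(0, 3, 2, 1)
  row2 ← row2 − (4)·row0  ⇒  L[2][0]=4, U row2=(0, 1, 10, 0)
  row3 ← row3 − (4)·row0  ⇒  L[3][0]=4, U row3=(0, 4, 8, 4)

U[1][3] = 1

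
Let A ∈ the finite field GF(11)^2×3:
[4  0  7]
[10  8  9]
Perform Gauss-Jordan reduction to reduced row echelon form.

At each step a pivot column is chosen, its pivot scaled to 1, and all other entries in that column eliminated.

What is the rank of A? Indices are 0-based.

rank = 2

pivot(0,0)=4: scale R0 → (1, 0, 10)
  clear (1,0): R1 −= (10)R0 → (0, 8, 8)
pivot(1,1)=8: scale R1 → (0, 1, 1)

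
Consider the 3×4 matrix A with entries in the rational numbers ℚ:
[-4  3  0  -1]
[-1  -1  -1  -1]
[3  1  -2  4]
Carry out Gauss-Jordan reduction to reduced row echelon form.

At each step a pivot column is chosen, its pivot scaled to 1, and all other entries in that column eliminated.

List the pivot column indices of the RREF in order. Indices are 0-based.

pivot columns: 0, 1, 2

[1] R0 /= -4  ⇒  (1, -3/4, 0, 1/4)
     R1 -= -1·R0  ⇒  (0, -7/4, -1, -3/4)
     R2 -= 3·R0  ⇒  (0, 13/4, -2, 13/4)
[2] R1 /= -7/4  ⇒  (0, 1, 4/7, 3/7)
     R0 -= -3/4·R1  ⇒  (1, 0, 3/7, 4/7)
     R2 -= 13/4·R1  ⇒  (0, 0, -27/7, 13/7)
[3] R2 /= -27/7  ⇒  (0, 0, 1, -13/27)
     R0 -= 3/7·R2  ⇒  (1, 0, 0, 7/9)
     R1 -= 4/7·R2  ⇒  (0, 1, 0, 19/27)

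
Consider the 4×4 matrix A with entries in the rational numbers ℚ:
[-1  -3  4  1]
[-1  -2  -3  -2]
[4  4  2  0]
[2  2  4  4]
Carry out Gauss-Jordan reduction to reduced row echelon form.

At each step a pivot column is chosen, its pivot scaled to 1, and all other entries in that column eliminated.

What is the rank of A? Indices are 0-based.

pivot(0,0)=-1: scale R0 → (1, 3, -4, -1)
  clear (1,0): R1 −= (-1)R0 → (0, 1, -7, -3)
  clear (2,0): R2 −= (4)R0 → (0, -8, 18, 4)
  clear (3,0): R3 −= (2)R0 → (0, -4, 12, 6)
pivot(1,1)=1: scale R1 → (0, 1, -7, -3)
  clear (0,1): R0 −= (3)R1 → (1, 0, 17, 8)
  clear (2,1): R2 −= (-8)R1 → (0, 0, -38, -20)
  clear (3,1): R3 −= (-4)R1 → (0, 0, -16, -6)
pivot(2,2)=-38: scale R2 → (0, 0, 1, 10/19)
  clear (0,2): R0 −= (17)R2 → (1, 0, 0, -18/19)
  clear (1,2): R1 −= (-7)R2 → (0, 1, 0, 13/19)
  clear (3,2): R3 −= (-16)R2 → (0, 0, 0, 46/19)
pivot(3,3)=46/19: scale R3 → (0, 0, 0, 1)
  clear (0,3): R0 −= (-18/19)R3 → (1, 0, 0, 0)
  clear (1,3): R1 −= (13/19)R3 → (0, 1, 0, 0)
  clear (2,3): R2 −= (10/19)R3 → (0, 0, 1, 0)

rank = 4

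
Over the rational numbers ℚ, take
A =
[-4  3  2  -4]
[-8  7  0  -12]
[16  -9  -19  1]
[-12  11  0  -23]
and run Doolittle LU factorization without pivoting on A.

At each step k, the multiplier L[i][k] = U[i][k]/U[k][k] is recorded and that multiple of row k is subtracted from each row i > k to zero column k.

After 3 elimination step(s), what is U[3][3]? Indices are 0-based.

Step 1: pivot at (0,0) is -4.
  row1 ← row1 − (2)·row0  ⇒  L[1][0]=2, U row1=(0, 1, -4, -4)
  row2 ← row2 − (-4)·row0  ⇒  L[2][0]=-4, U row2=(0, 3, -11, -15)
  row3 ← row3 − (3)·row0  ⇒  L[3][0]=3, U row3=(0, 2, -6, -11)
Step 2: pivot at (1,1) is 1.
  row2 ← row2 − (3)·row1  ⇒  L[2][1]=3, U row2=(0, 0, 1, -3)
  row3 ← row3 − (2)·row1  ⇒  L[3][1]=2, U row3=(0, 0, 2, -3)
Step 3: pivot at (2,2) is 1.
  row3 ← row3 − (2)·row2  ⇒  L[3][2]=2, U row3=(0, 0, 0, 3)

U[3][3] = 3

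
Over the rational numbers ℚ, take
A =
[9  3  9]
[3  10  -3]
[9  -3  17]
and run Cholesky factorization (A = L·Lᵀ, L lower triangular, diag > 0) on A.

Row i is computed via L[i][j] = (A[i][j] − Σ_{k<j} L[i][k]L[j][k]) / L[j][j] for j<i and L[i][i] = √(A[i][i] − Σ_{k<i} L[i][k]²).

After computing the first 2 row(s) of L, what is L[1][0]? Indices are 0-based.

L[1][0] = 1

Step 1: L[0][0] = √(9) = 3.
  L[1][0] = (3) / L[0][0] = 1.
Step 2: L[1][1] = √(9) = 3.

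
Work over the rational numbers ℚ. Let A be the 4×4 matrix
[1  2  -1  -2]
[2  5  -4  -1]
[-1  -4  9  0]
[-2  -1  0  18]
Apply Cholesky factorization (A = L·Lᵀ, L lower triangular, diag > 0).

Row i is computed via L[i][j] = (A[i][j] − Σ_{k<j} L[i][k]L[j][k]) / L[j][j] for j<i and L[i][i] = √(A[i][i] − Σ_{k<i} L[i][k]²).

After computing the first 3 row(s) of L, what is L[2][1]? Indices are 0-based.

L[2][1] = -2

Step 1: L[0][0] = √(1) = 1.
  L[1][0] = (2) / L[0][0] = 2.
Step 2: L[1][1] = √(1) = 1.
  L[2][0] = (-1) / L[0][0] = -1.
  L[2][1] = (-2) / L[1][1] = -2.
Step 3: L[2][2] = √(4) = 2.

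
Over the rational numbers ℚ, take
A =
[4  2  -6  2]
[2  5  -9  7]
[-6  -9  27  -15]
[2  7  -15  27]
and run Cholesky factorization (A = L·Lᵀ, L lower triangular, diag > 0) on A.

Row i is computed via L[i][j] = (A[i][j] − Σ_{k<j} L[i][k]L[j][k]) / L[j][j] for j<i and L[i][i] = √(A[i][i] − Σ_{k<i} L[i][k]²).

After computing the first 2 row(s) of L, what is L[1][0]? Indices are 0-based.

Step 1: L[0][0] = √(4) = 2.
  L[1][0] = (2) / L[0][0] = 1.
Step 2: L[1][1] = √(4) = 2.

L[1][0] = 1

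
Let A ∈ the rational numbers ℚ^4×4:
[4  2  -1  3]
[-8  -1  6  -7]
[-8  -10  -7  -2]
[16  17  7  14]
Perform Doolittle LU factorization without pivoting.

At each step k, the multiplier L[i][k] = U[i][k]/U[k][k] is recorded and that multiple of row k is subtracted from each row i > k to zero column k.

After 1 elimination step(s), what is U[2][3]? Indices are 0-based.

U[2][3] = 4

Step 1: pivot at (0,0) is 4.
  row1 ← row1 − (-2)·row0  ⇒  L[1][0]=-2, U row1=(0, 3, 4, -1)
  row2 ← row2 − (-2)·row0  ⇒  L[2][0]=-2, U row2=(0, -6, -9, 4)
  row3 ← row3 − (4)·row0  ⇒  L[3][0]=4, U row3=(0, 9, 11, 2)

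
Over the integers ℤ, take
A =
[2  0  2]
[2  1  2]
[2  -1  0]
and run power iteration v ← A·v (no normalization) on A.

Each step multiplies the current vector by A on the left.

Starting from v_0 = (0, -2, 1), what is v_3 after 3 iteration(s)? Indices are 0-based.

v_0 = (0, -2, 1).
v_1 = A·v_0 = (2, 0, 2).
v_2 = A·v_1 = (8, 8, 4).
v_3 = A·v_2 = (24, 32, 8).

v_3 = (24, 32, 8)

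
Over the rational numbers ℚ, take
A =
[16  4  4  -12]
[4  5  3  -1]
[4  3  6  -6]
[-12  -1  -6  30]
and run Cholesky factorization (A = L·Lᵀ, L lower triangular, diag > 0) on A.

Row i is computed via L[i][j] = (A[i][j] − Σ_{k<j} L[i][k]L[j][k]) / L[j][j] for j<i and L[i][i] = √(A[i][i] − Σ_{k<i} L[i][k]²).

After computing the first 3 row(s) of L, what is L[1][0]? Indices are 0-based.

L[1][0] = 1

Step 1: L[0][0] = √(16) = 4.
  L[1][0] = (4) / L[0][0] = 1.
Step 2: L[1][1] = √(4) = 2.
  L[2][0] = (4) / L[0][0] = 1.
  L[2][1] = (2) / L[1][1] = 1.
Step 3: L[2][2] = √(4) = 2.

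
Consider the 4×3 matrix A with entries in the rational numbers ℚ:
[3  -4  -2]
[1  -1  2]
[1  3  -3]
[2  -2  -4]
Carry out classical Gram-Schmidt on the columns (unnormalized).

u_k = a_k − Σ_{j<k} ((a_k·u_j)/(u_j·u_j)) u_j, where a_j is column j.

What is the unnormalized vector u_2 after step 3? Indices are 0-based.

u_2 = (46/127, 753/254, 23/254, -263/127)

Step 1: u_0 = a_0 = (3, 1, 1, 2).
Step 2: u_1 = a_1 − (-14/15)·u_0 = (-6/5, -1/15, 59/15, -2/15).
Step 3: u_2 = a_2 − (-1)·u_0 − (-135/254)·u_1 = (46/127, 753/254, 23/254, -263/127).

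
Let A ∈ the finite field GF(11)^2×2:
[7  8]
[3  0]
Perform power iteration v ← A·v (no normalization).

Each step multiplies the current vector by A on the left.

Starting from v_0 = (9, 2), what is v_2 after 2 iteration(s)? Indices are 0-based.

v_0 = (9, 2).
v_1 = A·v_0 = (2, 5).
v_2 = A·v_1 = (10, 6).

v_2 = (10, 6)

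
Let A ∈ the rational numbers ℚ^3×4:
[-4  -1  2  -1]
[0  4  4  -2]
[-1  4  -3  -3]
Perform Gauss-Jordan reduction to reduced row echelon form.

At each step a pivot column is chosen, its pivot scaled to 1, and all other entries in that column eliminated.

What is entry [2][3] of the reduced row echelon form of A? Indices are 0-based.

M[2][3] = 5/62

pivot(0,0)=-4: scale R0 → (1, 1/4, -1/2, 1/4)
  clear (2,0): R2 −= (-1)R0 → (0, 17/4, -7/2, -11/4)
pivot(1,1)=4: scale R1 → (0, 1, 1, -1/2)
  clear (0,1): R0 −= (1/4)R1 → (1, 0, -3/4, 3/8)
  clear (2,1): R2 −= (17/4)R1 → (0, 0, -31/4, -5/8)
pivot(2,2)=-31/4: scale R2 → (0, 0, 1, 5/62)
  clear (0,2): R0 −= (-3/4)R2 → (1, 0, 0, 27/62)
  clear (1,2): R1 −= (1)R2 → (0, 1, 0, -18/31)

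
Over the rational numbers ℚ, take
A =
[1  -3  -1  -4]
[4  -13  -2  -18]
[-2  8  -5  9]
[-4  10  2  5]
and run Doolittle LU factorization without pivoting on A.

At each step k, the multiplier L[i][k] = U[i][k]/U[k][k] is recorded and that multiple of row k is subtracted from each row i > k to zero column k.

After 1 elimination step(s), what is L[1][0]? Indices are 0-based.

L[1][0] = 4

k=0: U[0][0]=1
  eliminate (1,0): mult=4, new row 1: (0, -1, 2, -2); set L[1][0]=4
  eliminate (2,0): mult=-2, new row 2: (0, 2, -7, 1); set L[2][0]=-2
  eliminate (3,0): mult=-4, new row 3: (0, -2, -2, -11); set L[3][0]=-4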